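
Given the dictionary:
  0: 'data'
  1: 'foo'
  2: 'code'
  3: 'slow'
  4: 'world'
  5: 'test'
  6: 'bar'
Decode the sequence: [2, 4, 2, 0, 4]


Look up each index in the dictionary:
  2 -> 'code'
  4 -> 'world'
  2 -> 'code'
  0 -> 'data'
  4 -> 'world'

Decoded: "code world code data world"


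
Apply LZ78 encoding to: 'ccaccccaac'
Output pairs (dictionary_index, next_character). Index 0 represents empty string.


LZ78 encoding steps:
Dictionary: {0: ''}
Step 1: w='' (idx 0), next='c' -> output (0, 'c'), add 'c' as idx 1
Step 2: w='c' (idx 1), next='a' -> output (1, 'a'), add 'ca' as idx 2
Step 3: w='c' (idx 1), next='c' -> output (1, 'c'), add 'cc' as idx 3
Step 4: w='cc' (idx 3), next='a' -> output (3, 'a'), add 'cca' as idx 4
Step 5: w='' (idx 0), next='a' -> output (0, 'a'), add 'a' as idx 5
Step 6: w='c' (idx 1), end of input -> output (1, '')


Encoded: [(0, 'c'), (1, 'a'), (1, 'c'), (3, 'a'), (0, 'a'), (1, '')]


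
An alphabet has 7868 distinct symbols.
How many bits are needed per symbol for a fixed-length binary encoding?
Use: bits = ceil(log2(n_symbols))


log2(7868) = 12.9418
Bracket: 2^12 = 4096 < 7868 <= 2^13 = 8192
So ceil(log2(7868)) = 13

bits = ceil(log2(7868)) = ceil(12.9418) = 13 bits


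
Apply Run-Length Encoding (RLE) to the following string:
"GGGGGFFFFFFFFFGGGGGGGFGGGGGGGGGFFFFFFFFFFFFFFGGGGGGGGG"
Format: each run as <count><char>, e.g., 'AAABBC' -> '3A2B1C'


Scanning runs left to right:
  i=0: run of 'G' x 5 -> '5G'
  i=5: run of 'F' x 9 -> '9F'
  i=14: run of 'G' x 7 -> '7G'
  i=21: run of 'F' x 1 -> '1F'
  i=22: run of 'G' x 9 -> '9G'
  i=31: run of 'F' x 14 -> '14F'
  i=45: run of 'G' x 9 -> '9G'

RLE = 5G9F7G1F9G14F9G


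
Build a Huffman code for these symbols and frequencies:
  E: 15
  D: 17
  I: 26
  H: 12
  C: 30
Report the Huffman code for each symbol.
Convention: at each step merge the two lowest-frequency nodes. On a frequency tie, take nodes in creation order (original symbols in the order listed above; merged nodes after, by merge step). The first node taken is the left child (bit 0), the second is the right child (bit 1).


Huffman tree construction:
Step 1: Merge H(12) + E(15) = 27
Step 2: Merge D(17) + I(26) = 43
Step 3: Merge (H+E)(27) + C(30) = 57
Step 4: Merge (D+I)(43) + ((H+E)+C)(57) = 100
Read each symbol's code off the tree from the root (left child = 0, right child = 1).

Codes:
  E: 101 (length 3)
  D: 00 (length 2)
  I: 01 (length 2)
  H: 100 (length 3)
  C: 11 (length 2)
Average code length: 227/100 = 2.2700 bits/symbol


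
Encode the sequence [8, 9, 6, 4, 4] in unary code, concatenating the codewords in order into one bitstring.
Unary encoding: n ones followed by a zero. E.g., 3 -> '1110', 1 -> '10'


Encode each number as n ones followed by a terminating 0:
  8 -> 111111110 (9 bits)
  9 -> 1111111110 (10 bits)
  6 -> 1111110 (7 bits)
  4 -> 11110 (5 bits)
  4 -> 11110 (5 bits)
Total length = 9 + 10 + 7 + 5 + 5 = 36 bits.

Unary([8, 9, 6, 4, 4]) = 111111110111111111011111101111011110 (36 bits)


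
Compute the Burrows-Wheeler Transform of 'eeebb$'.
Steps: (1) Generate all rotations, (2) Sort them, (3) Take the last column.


Rotations (sorted):
  0: $eeebb -> last char: b
  1: b$eeeb -> last char: b
  2: bb$eee -> last char: e
  3: ebb$ee -> last char: e
  4: eebb$e -> last char: e
  5: eeebb$ -> last char: $


BWT = bbeee$


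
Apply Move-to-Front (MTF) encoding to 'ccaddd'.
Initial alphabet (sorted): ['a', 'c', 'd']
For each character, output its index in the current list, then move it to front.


MTF encoding:
'c': index 1 in ['a', 'c', 'd'] -> ['c', 'a', 'd']
'c': index 0 in ['c', 'a', 'd'] -> ['c', 'a', 'd']
'a': index 1 in ['c', 'a', 'd'] -> ['a', 'c', 'd']
'd': index 2 in ['a', 'c', 'd'] -> ['d', 'a', 'c']
'd': index 0 in ['d', 'a', 'c'] -> ['d', 'a', 'c']
'd': index 0 in ['d', 'a', 'c'] -> ['d', 'a', 'c']


Output: [1, 0, 1, 2, 0, 0]


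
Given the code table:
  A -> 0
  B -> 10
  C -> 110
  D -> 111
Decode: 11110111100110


Decoding:
111 -> D
10 -> B
111 -> D
10 -> B
0 -> A
110 -> C


Result: DBDBAC


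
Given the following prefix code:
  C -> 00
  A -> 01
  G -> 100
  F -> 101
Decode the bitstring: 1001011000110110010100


Decoding step by step:
Bits 100 -> G
Bits 101 -> F
Bits 100 -> G
Bits 01 -> A
Bits 101 -> F
Bits 100 -> G
Bits 101 -> F
Bits 00 -> C


Decoded message: GFGAFGFC


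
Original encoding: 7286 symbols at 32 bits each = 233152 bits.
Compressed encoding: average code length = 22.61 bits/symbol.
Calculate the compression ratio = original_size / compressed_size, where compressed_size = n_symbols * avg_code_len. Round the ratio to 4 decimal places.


original_size = n_symbols * orig_bits = 7286 * 32 = 233152 bits
compressed_size = n_symbols * avg_code_len = 7286 * 22.61 = 164736.46 bits
ratio = original_size / compressed_size = 233152 / 164736.46 = 1.4153

Compression ratio = 1.4153


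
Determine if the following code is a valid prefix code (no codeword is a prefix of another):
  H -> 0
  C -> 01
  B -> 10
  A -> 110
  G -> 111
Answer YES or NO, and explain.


Checking each pair (does one codeword prefix another?):
  H='0' vs C='01': prefix -- VIOLATION

NO -- this is NOT a valid prefix code. H (0) is a prefix of C (01).


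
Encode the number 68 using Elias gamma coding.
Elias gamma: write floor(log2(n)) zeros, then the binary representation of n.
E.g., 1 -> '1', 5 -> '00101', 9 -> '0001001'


num_bits = floor(log2(68)) + 1 = 7
leading_zeros = num_bits - 1 = 6
binary(68) = 1000100

Elias gamma(68) = '000000' + '1000100' = 0000001000100 (13 bits)


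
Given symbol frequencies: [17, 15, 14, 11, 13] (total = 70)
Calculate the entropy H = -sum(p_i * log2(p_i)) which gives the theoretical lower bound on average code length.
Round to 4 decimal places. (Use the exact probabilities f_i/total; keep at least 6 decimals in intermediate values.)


Per-symbol terms -p_i * log2(p_i) with p_i = f_i/70:
  p = 17/70 = 0.242857: log2(p) = -2.041820, -p*log2(p) = 0.495871
  p = 15/70 = 0.214286: log2(p) = -2.222392, -p*log2(p) = 0.476227
  p = 14/70 = 0.200000: log2(p) = -2.321928, -p*log2(p) = 0.464386
  p = 11/70 = 0.157143: log2(p) = -2.669851, -p*log2(p) = 0.419548
  p = 13/70 = 0.185714: log2(p) = -2.428843, -p*log2(p) = 0.451071
H = 0.495871 + 0.476227 + 0.464386 + 0.419548 + 0.451071 = 2.307103

H = 2.3071 bits/symbol


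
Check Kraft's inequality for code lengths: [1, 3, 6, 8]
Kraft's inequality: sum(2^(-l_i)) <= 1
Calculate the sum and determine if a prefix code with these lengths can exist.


Sum = 2^(-1) + 2^(-3) + 2^(-6) + 2^(-8)
    = 0.5 + 0.125 + 0.015625 + 0.00390625
    = 165/256 = 0.64453125
Since 0.64453125 <= 1, Kraft's inequality IS satisfied.
A prefix code with these lengths CAN exist.

Kraft sum = 0.64453125. Satisfied.


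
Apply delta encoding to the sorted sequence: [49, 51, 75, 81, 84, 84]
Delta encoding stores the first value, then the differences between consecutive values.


First value: 49
Deltas:
  51 - 49 = 2
  75 - 51 = 24
  81 - 75 = 6
  84 - 81 = 3
  84 - 84 = 0


Delta encoded: [49, 2, 24, 6, 3, 0]


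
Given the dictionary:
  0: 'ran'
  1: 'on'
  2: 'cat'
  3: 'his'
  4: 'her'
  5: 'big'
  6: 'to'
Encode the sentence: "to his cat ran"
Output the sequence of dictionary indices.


Look up each word in the dictionary:
  'to' -> 6
  'his' -> 3
  'cat' -> 2
  'ran' -> 0

Encoded: [6, 3, 2, 0]


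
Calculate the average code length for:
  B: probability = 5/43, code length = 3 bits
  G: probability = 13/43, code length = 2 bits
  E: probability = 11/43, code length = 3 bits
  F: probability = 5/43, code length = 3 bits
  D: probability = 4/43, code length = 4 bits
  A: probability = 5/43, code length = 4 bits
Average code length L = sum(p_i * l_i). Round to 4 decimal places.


Weighted contributions p_i * l_i:
  B: (5/43) * 3 = 15/43
  G: (13/43) * 2 = 26/43
  E: (11/43) * 3 = 33/43
  F: (5/43) * 3 = 15/43
  D: (4/43) * 4 = 16/43
  A: (5/43) * 4 = 20/43
Sum = (15 + 26 + 33 + 15 + 16 + 20)/43 = 125/43

L = 125/43 = 2.9070 bits/symbol


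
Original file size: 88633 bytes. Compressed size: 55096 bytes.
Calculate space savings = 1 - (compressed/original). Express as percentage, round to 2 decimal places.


ratio = compressed/original = 55096/88633 = 0.621619
savings = 1 - ratio = 1 - 0.621619 = 0.378381
as a percentage: 0.378381 * 100 = 37.84%

Space savings = 1 - 55096/88633 = 37.84%


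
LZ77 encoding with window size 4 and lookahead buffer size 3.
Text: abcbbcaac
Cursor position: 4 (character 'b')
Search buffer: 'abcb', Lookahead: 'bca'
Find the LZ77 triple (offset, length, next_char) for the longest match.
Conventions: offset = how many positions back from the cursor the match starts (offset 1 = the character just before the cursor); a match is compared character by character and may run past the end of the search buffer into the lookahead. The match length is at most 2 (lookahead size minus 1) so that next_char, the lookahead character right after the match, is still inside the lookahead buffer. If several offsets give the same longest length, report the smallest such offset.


Try each offset into the search buffer:
  offset=1 (pos 3, char 'b'): match length 1
  offset=2 (pos 2, char 'c'): match length 0
  offset=3 (pos 1, char 'b'): match length 2
  offset=4 (pos 0, char 'a'): match length 0
Longest match has length 2 at offset 3.
next_char = character at position 4 + 2 = 6 -> 'a'

Best match: offset=3, length=2 (matching 'bc' starting at position 1)
LZ77 triple: (3, 2, 'a')


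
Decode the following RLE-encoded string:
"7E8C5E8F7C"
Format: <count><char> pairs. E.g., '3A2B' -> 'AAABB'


Expanding each <count><char> pair:
  7E -> 'EEEEEEE'
  8C -> 'CCCCCCCC'
  5E -> 'EEEEE'
  8F -> 'FFFFFFFF'
  7C -> 'CCCCCCC'

Decoded = EEEEEEECCCCCCCCEEEEEFFFFFFFFCCCCCCC


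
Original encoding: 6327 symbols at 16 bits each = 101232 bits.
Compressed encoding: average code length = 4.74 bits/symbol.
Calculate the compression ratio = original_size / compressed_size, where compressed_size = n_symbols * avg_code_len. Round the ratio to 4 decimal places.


original_size = n_symbols * orig_bits = 6327 * 16 = 101232 bits
compressed_size = n_symbols * avg_code_len = 6327 * 4.74 = 29989.98 bits
ratio = original_size / compressed_size = 101232 / 29989.98 = 3.3755

Compression ratio = 3.3755


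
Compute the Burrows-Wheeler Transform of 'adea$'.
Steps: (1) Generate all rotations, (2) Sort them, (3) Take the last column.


Rotations (sorted):
  0: $adea -> last char: a
  1: a$ade -> last char: e
  2: adea$ -> last char: $
  3: dea$a -> last char: a
  4: ea$ad -> last char: d


BWT = ae$ad


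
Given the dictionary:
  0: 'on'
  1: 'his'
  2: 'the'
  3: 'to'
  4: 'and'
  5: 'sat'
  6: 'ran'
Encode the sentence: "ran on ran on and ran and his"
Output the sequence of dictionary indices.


Look up each word in the dictionary:
  'ran' -> 6
  'on' -> 0
  'ran' -> 6
  'on' -> 0
  'and' -> 4
  'ran' -> 6
  'and' -> 4
  'his' -> 1

Encoded: [6, 0, 6, 0, 4, 6, 4, 1]


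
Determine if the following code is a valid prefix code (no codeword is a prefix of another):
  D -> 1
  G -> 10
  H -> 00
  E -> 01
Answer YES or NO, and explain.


Checking each pair (does one codeword prefix another?):
  D='1' vs G='10': prefix -- VIOLATION

NO -- this is NOT a valid prefix code. D (1) is a prefix of G (10).


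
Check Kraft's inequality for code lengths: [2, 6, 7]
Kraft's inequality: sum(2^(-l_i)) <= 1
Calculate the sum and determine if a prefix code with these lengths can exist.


Sum = 2^(-2) + 2^(-6) + 2^(-7)
    = 0.25 + 0.015625 + 0.0078125
    = 35/128 = 0.2734375
Since 0.2734375 <= 1, Kraft's inequality IS satisfied.
A prefix code with these lengths CAN exist.

Kraft sum = 0.2734375. Satisfied.


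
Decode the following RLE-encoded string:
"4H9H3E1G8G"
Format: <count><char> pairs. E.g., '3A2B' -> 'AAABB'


Expanding each <count><char> pair:
  4H -> 'HHHH'
  9H -> 'HHHHHHHHH'
  3E -> 'EEE'
  1G -> 'G'
  8G -> 'GGGGGGGG'

Decoded = HHHHHHHHHHHHHEEEGGGGGGGGG


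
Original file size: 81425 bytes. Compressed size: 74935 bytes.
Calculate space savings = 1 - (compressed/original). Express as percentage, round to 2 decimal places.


ratio = compressed/original = 74935/81425 = 0.920295
savings = 1 - ratio = 1 - 0.920295 = 0.079705
as a percentage: 0.079705 * 100 = 7.97%

Space savings = 1 - 74935/81425 = 7.97%


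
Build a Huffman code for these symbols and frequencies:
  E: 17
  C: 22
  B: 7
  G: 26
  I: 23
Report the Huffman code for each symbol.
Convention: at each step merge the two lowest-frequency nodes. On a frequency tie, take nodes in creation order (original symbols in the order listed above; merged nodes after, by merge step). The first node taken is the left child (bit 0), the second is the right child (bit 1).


Huffman tree construction:
Step 1: Merge B(7) + E(17) = 24
Step 2: Merge C(22) + I(23) = 45
Step 3: Merge (B+E)(24) + G(26) = 50
Step 4: Merge (C+I)(45) + ((B+E)+G)(50) = 95
Read each symbol's code off the tree from the root (left child = 0, right child = 1).

Codes:
  E: 101 (length 3)
  C: 00 (length 2)
  B: 100 (length 3)
  G: 11 (length 2)
  I: 01 (length 2)
Average code length: 214/95 = 2.2526 bits/symbol


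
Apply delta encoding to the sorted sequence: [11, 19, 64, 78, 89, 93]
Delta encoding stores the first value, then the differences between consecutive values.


First value: 11
Deltas:
  19 - 11 = 8
  64 - 19 = 45
  78 - 64 = 14
  89 - 78 = 11
  93 - 89 = 4


Delta encoded: [11, 8, 45, 14, 11, 4]


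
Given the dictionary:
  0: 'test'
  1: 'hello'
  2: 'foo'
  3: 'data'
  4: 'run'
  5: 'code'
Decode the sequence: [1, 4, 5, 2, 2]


Look up each index in the dictionary:
  1 -> 'hello'
  4 -> 'run'
  5 -> 'code'
  2 -> 'foo'
  2 -> 'foo'

Decoded: "hello run code foo foo"


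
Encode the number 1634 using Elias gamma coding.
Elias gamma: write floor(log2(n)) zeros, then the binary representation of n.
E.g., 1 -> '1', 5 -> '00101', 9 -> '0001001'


num_bits = floor(log2(1634)) + 1 = 11
leading_zeros = num_bits - 1 = 10
binary(1634) = 11001100010

Elias gamma(1634) = '0000000000' + '11001100010' = 000000000011001100010 (21 bits)


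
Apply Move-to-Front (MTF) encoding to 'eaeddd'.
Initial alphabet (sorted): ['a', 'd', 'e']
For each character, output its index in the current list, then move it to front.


MTF encoding:
'e': index 2 in ['a', 'd', 'e'] -> ['e', 'a', 'd']
'a': index 1 in ['e', 'a', 'd'] -> ['a', 'e', 'd']
'e': index 1 in ['a', 'e', 'd'] -> ['e', 'a', 'd']
'd': index 2 in ['e', 'a', 'd'] -> ['d', 'e', 'a']
'd': index 0 in ['d', 'e', 'a'] -> ['d', 'e', 'a']
'd': index 0 in ['d', 'e', 'a'] -> ['d', 'e', 'a']


Output: [2, 1, 1, 2, 0, 0]


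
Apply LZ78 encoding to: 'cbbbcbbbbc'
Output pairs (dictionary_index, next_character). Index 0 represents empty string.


LZ78 encoding steps:
Dictionary: {0: ''}
Step 1: w='' (idx 0), next='c' -> output (0, 'c'), add 'c' as idx 1
Step 2: w='' (idx 0), next='b' -> output (0, 'b'), add 'b' as idx 2
Step 3: w='b' (idx 2), next='b' -> output (2, 'b'), add 'bb' as idx 3
Step 4: w='c' (idx 1), next='b' -> output (1, 'b'), add 'cb' as idx 4
Step 5: w='bb' (idx 3), next='b' -> output (3, 'b'), add 'bbb' as idx 5
Step 6: w='c' (idx 1), end of input -> output (1, '')


Encoded: [(0, 'c'), (0, 'b'), (2, 'b'), (1, 'b'), (3, 'b'), (1, '')]


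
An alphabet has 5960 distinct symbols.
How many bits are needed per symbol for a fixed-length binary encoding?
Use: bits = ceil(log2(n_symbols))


log2(5960) = 12.5411
Bracket: 2^12 = 4096 < 5960 <= 2^13 = 8192
So ceil(log2(5960)) = 13

bits = ceil(log2(5960)) = ceil(12.5411) = 13 bits


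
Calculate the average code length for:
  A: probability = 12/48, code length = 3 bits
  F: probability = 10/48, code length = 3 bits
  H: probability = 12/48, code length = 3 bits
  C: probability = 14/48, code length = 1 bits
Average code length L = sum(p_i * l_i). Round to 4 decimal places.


Weighted contributions p_i * l_i:
  A: (12/48) * 3 = 36/48
  F: (10/48) * 3 = 30/48
  H: (12/48) * 3 = 36/48
  C: (14/48) * 1 = 14/48
Sum = (36 + 30 + 36 + 14)/48 = 116/48

L = 116/48 = 2.4167 bits/symbol


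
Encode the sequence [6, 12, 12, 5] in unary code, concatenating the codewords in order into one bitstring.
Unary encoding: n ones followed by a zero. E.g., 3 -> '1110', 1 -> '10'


Encode each number as n ones followed by a terminating 0:
  6 -> 1111110 (7 bits)
  12 -> 1111111111110 (13 bits)
  12 -> 1111111111110 (13 bits)
  5 -> 111110 (6 bits)
Total length = 7 + 13 + 13 + 6 = 39 bits.

Unary([6, 12, 12, 5]) = 111111011111111111101111111111110111110 (39 bits)


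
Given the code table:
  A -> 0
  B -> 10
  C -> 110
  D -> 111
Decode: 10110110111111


Decoding:
10 -> B
110 -> C
110 -> C
111 -> D
111 -> D


Result: BCCDD


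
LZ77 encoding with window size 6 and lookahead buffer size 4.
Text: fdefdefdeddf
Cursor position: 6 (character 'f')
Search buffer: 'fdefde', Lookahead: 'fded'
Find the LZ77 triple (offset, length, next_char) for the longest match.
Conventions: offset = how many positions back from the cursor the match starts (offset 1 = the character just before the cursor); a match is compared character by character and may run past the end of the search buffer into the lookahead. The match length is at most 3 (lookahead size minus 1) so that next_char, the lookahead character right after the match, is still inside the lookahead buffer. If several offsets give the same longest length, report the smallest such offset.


Try each offset into the search buffer:
  offset=1 (pos 5, char 'e'): match length 0
  offset=2 (pos 4, char 'd'): match length 0
  offset=3 (pos 3, char 'f'): match length 3
  offset=4 (pos 2, char 'e'): match length 0
  offset=5 (pos 1, char 'd'): match length 0
  offset=6 (pos 0, char 'f'): match length 3
Longest match has length 3, found at offsets 3, 6; take the smallest, offset 3.
next_char = character at position 6 + 3 = 9 -> 'd'

Best match: offset=3, length=3 (matching 'fde' starting at position 3)
LZ77 triple: (3, 3, 'd')


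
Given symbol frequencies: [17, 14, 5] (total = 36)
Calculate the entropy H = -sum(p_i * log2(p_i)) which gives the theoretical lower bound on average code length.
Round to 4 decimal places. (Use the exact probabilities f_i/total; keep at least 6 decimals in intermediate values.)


Per-symbol terms -p_i * log2(p_i) with p_i = f_i/36:
  p = 17/36 = 0.472222: log2(p) = -1.082462, -p*log2(p) = 0.511163
  p = 14/36 = 0.388889: log2(p) = -1.362570, -p*log2(p) = 0.529888
  p = 5/36 = 0.138889: log2(p) = -2.847997, -p*log2(p) = 0.395555
H = 0.511163 + 0.529888 + 0.395555 = 1.436606

H = 1.4366 bits/symbol


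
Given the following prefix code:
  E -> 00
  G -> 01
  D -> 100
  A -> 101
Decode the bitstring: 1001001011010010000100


Decoding step by step:
Bits 100 -> D
Bits 100 -> D
Bits 101 -> A
Bits 101 -> A
Bits 00 -> E
Bits 100 -> D
Bits 00 -> E
Bits 100 -> D


Decoded message: DDAAEDED


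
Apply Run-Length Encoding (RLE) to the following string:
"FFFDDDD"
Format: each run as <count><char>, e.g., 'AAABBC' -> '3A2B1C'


Scanning runs left to right:
  i=0: run of 'F' x 3 -> '3F'
  i=3: run of 'D' x 4 -> '4D'

RLE = 3F4D


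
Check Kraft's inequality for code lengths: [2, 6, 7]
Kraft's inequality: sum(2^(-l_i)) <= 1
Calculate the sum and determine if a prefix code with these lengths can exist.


Sum = 2^(-2) + 2^(-6) + 2^(-7)
    = 0.25 + 0.015625 + 0.0078125
    = 35/128 = 0.2734375
Since 0.2734375 <= 1, Kraft's inequality IS satisfied.
A prefix code with these lengths CAN exist.

Kraft sum = 0.2734375. Satisfied.


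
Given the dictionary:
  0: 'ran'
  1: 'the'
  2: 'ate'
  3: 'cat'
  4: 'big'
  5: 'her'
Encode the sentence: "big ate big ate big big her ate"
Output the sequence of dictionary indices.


Look up each word in the dictionary:
  'big' -> 4
  'ate' -> 2
  'big' -> 4
  'ate' -> 2
  'big' -> 4
  'big' -> 4
  'her' -> 5
  'ate' -> 2

Encoded: [4, 2, 4, 2, 4, 4, 5, 2]


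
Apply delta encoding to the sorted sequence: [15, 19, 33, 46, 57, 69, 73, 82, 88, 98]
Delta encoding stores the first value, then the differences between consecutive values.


First value: 15
Deltas:
  19 - 15 = 4
  33 - 19 = 14
  46 - 33 = 13
  57 - 46 = 11
  69 - 57 = 12
  73 - 69 = 4
  82 - 73 = 9
  88 - 82 = 6
  98 - 88 = 10


Delta encoded: [15, 4, 14, 13, 11, 12, 4, 9, 6, 10]


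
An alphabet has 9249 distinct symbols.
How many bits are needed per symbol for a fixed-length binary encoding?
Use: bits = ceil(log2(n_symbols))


log2(9249) = 13.1751
Bracket: 2^13 = 8192 < 9249 <= 2^14 = 16384
So ceil(log2(9249)) = 14

bits = ceil(log2(9249)) = ceil(13.1751) = 14 bits


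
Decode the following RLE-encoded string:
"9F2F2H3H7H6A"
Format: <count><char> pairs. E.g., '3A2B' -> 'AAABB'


Expanding each <count><char> pair:
  9F -> 'FFFFFFFFF'
  2F -> 'FF'
  2H -> 'HH'
  3H -> 'HHH'
  7H -> 'HHHHHHH'
  6A -> 'AAAAAA'

Decoded = FFFFFFFFFFFHHHHHHHHHHHHAAAAAA


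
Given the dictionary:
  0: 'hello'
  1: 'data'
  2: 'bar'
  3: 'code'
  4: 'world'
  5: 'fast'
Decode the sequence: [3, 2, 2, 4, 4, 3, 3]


Look up each index in the dictionary:
  3 -> 'code'
  2 -> 'bar'
  2 -> 'bar'
  4 -> 'world'
  4 -> 'world'
  3 -> 'code'
  3 -> 'code'

Decoded: "code bar bar world world code code"


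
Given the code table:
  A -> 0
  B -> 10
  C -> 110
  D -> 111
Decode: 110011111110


Decoding:
110 -> C
0 -> A
111 -> D
111 -> D
10 -> B


Result: CADDB


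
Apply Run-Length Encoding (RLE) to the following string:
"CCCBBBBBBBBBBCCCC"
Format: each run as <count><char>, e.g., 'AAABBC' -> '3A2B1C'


Scanning runs left to right:
  i=0: run of 'C' x 3 -> '3C'
  i=3: run of 'B' x 10 -> '10B'
  i=13: run of 'C' x 4 -> '4C'

RLE = 3C10B4C


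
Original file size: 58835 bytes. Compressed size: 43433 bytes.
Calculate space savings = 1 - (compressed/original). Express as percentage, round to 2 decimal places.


ratio = compressed/original = 43433/58835 = 0.738217
savings = 1 - ratio = 1 - 0.738217 = 0.261783
as a percentage: 0.261783 * 100 = 26.18%

Space savings = 1 - 43433/58835 = 26.18%


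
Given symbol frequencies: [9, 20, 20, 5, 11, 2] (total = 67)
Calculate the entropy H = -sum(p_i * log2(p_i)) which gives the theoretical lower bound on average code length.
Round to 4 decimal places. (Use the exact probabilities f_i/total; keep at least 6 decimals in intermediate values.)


Per-symbol terms -p_i * log2(p_i) with p_i = f_i/67:
  p = 9/67 = 0.134328: log2(p) = -2.896164, -p*log2(p) = 0.389037
  p = 20/67 = 0.298507: log2(p) = -1.744161, -p*log2(p) = 0.520645
  p = 20/67 = 0.298507: log2(p) = -1.744161, -p*log2(p) = 0.520645
  p = 5/67 = 0.074627: log2(p) = -3.744161, -p*log2(p) = 0.279415
  p = 11/67 = 0.164179: log2(p) = -2.606658, -p*log2(p) = 0.427959
  p = 2/67 = 0.029851: log2(p) = -5.066089, -p*log2(p) = 0.151227
H = 0.389037 + 0.520645 + 0.520645 + 0.279415 + 0.427959 + 0.151227 = 2.288928

H = 2.2889 bits/symbol


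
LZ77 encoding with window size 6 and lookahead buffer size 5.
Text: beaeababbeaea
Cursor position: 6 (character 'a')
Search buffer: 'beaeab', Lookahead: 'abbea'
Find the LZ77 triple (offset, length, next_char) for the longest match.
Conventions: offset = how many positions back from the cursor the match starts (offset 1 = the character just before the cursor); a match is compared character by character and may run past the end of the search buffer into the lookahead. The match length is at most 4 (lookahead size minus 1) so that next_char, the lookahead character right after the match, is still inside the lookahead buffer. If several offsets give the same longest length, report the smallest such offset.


Try each offset into the search buffer:
  offset=1 (pos 5, char 'b'): match length 0
  offset=2 (pos 4, char 'a'): match length 2
  offset=3 (pos 3, char 'e'): match length 0
  offset=4 (pos 2, char 'a'): match length 1
  offset=5 (pos 1, char 'e'): match length 0
  offset=6 (pos 0, char 'b'): match length 0
Longest match has length 2 at offset 2.
next_char = character at position 6 + 2 = 8 -> 'b'

Best match: offset=2, length=2 (matching 'ab' starting at position 4)
LZ77 triple: (2, 2, 'b')


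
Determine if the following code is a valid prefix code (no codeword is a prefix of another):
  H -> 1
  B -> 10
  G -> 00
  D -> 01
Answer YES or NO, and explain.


Checking each pair (does one codeword prefix another?):
  H='1' vs B='10': prefix -- VIOLATION

NO -- this is NOT a valid prefix code. H (1) is a prefix of B (10).


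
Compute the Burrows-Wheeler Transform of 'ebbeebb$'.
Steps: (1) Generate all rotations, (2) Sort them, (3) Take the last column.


Rotations (sorted):
  0: $ebbeebb -> last char: b
  1: b$ebbeeb -> last char: b
  2: bb$ebbee -> last char: e
  3: bbeebb$e -> last char: e
  4: beebb$eb -> last char: b
  5: ebb$ebbe -> last char: e
  6: ebbeebb$ -> last char: $
  7: eebb$ebb -> last char: b


BWT = bbeebe$b


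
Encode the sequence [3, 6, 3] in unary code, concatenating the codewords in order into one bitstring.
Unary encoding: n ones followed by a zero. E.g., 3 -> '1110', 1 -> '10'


Encode each number as n ones followed by a terminating 0:
  3 -> 1110 (4 bits)
  6 -> 1111110 (7 bits)
  3 -> 1110 (4 bits)
Total length = 4 + 7 + 4 = 15 bits.

Unary([3, 6, 3]) = 111011111101110 (15 bits)


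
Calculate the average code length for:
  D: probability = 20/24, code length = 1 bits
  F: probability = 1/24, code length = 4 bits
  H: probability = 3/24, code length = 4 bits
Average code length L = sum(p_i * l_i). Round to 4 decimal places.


Weighted contributions p_i * l_i:
  D: (20/24) * 1 = 20/24
  F: (1/24) * 4 = 4/24
  H: (3/24) * 4 = 12/24
Sum = (20 + 4 + 12)/24 = 36/24

L = 36/24 = 1.5000 bits/symbol


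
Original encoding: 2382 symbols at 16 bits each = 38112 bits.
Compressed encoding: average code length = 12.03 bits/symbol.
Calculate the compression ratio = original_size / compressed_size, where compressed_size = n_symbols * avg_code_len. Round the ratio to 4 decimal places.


original_size = n_symbols * orig_bits = 2382 * 16 = 38112 bits
compressed_size = n_symbols * avg_code_len = 2382 * 12.03 = 28655.46 bits
ratio = original_size / compressed_size = 38112 / 28655.46 = 1.33

Compression ratio = 1.33


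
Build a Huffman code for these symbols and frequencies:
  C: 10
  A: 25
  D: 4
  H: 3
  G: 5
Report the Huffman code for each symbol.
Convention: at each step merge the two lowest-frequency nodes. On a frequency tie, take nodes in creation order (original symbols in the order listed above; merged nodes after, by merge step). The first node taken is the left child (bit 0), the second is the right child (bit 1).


Huffman tree construction:
Step 1: Merge H(3) + D(4) = 7
Step 2: Merge G(5) + (H+D)(7) = 12
Step 3: Merge C(10) + (G+(H+D))(12) = 22
Step 4: Merge (C+(G+(H+D)))(22) + A(25) = 47
Read each symbol's code off the tree from the root (left child = 0, right child = 1).

Codes:
  C: 00 (length 2)
  A: 1 (length 1)
  D: 0111 (length 4)
  H: 0110 (length 4)
  G: 010 (length 3)
Average code length: 88/47 = 1.8723 bits/symbol


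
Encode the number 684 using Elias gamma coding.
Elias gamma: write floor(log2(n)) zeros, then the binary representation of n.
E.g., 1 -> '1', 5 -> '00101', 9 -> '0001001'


num_bits = floor(log2(684)) + 1 = 10
leading_zeros = num_bits - 1 = 9
binary(684) = 1010101100

Elias gamma(684) = '000000000' + '1010101100' = 0000000001010101100 (19 bits)


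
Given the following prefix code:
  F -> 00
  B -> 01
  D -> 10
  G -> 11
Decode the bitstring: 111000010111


Decoding step by step:
Bits 11 -> G
Bits 10 -> D
Bits 00 -> F
Bits 01 -> B
Bits 01 -> B
Bits 11 -> G


Decoded message: GDFBBG


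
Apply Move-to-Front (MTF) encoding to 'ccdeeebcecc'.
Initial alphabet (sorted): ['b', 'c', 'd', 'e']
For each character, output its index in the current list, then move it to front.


MTF encoding:
'c': index 1 in ['b', 'c', 'd', 'e'] -> ['c', 'b', 'd', 'e']
'c': index 0 in ['c', 'b', 'd', 'e'] -> ['c', 'b', 'd', 'e']
'd': index 2 in ['c', 'b', 'd', 'e'] -> ['d', 'c', 'b', 'e']
'e': index 3 in ['d', 'c', 'b', 'e'] -> ['e', 'd', 'c', 'b']
'e': index 0 in ['e', 'd', 'c', 'b'] -> ['e', 'd', 'c', 'b']
'e': index 0 in ['e', 'd', 'c', 'b'] -> ['e', 'd', 'c', 'b']
'b': index 3 in ['e', 'd', 'c', 'b'] -> ['b', 'e', 'd', 'c']
'c': index 3 in ['b', 'e', 'd', 'c'] -> ['c', 'b', 'e', 'd']
'e': index 2 in ['c', 'b', 'e', 'd'] -> ['e', 'c', 'b', 'd']
'c': index 1 in ['e', 'c', 'b', 'd'] -> ['c', 'e', 'b', 'd']
'c': index 0 in ['c', 'e', 'b', 'd'] -> ['c', 'e', 'b', 'd']


Output: [1, 0, 2, 3, 0, 0, 3, 3, 2, 1, 0]


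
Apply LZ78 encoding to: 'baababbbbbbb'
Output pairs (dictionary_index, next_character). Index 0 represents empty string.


LZ78 encoding steps:
Dictionary: {0: ''}
Step 1: w='' (idx 0), next='b' -> output (0, 'b'), add 'b' as idx 1
Step 2: w='' (idx 0), next='a' -> output (0, 'a'), add 'a' as idx 2
Step 3: w='a' (idx 2), next='b' -> output (2, 'b'), add 'ab' as idx 3
Step 4: w='ab' (idx 3), next='b' -> output (3, 'b'), add 'abb' as idx 4
Step 5: w='b' (idx 1), next='b' -> output (1, 'b'), add 'bb' as idx 5
Step 6: w='bb' (idx 5), next='b' -> output (5, 'b'), add 'bbb' as idx 6


Encoded: [(0, 'b'), (0, 'a'), (2, 'b'), (3, 'b'), (1, 'b'), (5, 'b')]


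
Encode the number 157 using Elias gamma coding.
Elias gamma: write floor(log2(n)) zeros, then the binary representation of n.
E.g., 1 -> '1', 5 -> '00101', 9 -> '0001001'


num_bits = floor(log2(157)) + 1 = 8
leading_zeros = num_bits - 1 = 7
binary(157) = 10011101

Elias gamma(157) = '0000000' + '10011101' = 000000010011101 (15 bits)


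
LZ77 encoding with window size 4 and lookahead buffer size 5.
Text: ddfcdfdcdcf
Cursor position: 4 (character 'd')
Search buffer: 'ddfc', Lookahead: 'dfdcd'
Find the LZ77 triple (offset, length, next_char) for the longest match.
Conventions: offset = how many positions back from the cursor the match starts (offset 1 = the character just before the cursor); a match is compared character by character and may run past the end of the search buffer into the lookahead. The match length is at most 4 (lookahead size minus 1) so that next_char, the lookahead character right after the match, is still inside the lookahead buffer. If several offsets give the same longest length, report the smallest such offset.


Try each offset into the search buffer:
  offset=1 (pos 3, char 'c'): match length 0
  offset=2 (pos 2, char 'f'): match length 0
  offset=3 (pos 1, char 'd'): match length 2
  offset=4 (pos 0, char 'd'): match length 1
Longest match has length 2 at offset 3.
next_char = character at position 4 + 2 = 6 -> 'd'

Best match: offset=3, length=2 (matching 'df' starting at position 1)
LZ77 triple: (3, 2, 'd')


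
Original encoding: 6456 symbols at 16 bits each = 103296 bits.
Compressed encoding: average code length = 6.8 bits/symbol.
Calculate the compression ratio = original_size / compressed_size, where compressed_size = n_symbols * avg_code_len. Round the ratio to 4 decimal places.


original_size = n_symbols * orig_bits = 6456 * 16 = 103296 bits
compressed_size = n_symbols * avg_code_len = 6456 * 6.8 = 43900.8 bits
ratio = original_size / compressed_size = 103296 / 43900.8 = 2.3529

Compression ratio = 2.3529


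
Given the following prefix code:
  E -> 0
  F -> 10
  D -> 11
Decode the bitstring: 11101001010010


Decoding step by step:
Bits 11 -> D
Bits 10 -> F
Bits 10 -> F
Bits 0 -> E
Bits 10 -> F
Bits 10 -> F
Bits 0 -> E
Bits 10 -> F


Decoded message: DFFEFFEF


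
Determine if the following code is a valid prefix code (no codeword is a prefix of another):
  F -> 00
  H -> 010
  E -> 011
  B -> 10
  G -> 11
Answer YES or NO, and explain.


Checking each pair (does one codeword prefix another?):
  F='00' vs H='010': no prefix
  F='00' vs E='011': no prefix
  F='00' vs B='10': no prefix
  F='00' vs G='11': no prefix
  H='010' vs F='00': no prefix
  H='010' vs E='011': no prefix
  H='010' vs B='10': no prefix
  H='010' vs G='11': no prefix
  E='011' vs F='00': no prefix
  E='011' vs H='010': no prefix
  E='011' vs B='10': no prefix
  E='011' vs G='11': no prefix
  B='10' vs F='00': no prefix
  B='10' vs H='010': no prefix
  B='10' vs E='011': no prefix
  B='10' vs G='11': no prefix
  G='11' vs F='00': no prefix
  G='11' vs H='010': no prefix
  G='11' vs E='011': no prefix
  G='11' vs B='10': no prefix
No violation found over all pairs.

YES -- this is a valid prefix code. No codeword is a prefix of any other codeword.


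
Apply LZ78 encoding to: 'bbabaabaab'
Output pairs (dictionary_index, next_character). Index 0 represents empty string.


LZ78 encoding steps:
Dictionary: {0: ''}
Step 1: w='' (idx 0), next='b' -> output (0, 'b'), add 'b' as idx 1
Step 2: w='b' (idx 1), next='a' -> output (1, 'a'), add 'ba' as idx 2
Step 3: w='ba' (idx 2), next='a' -> output (2, 'a'), add 'baa' as idx 3
Step 4: w='baa' (idx 3), next='b' -> output (3, 'b'), add 'baab' as idx 4


Encoded: [(0, 'b'), (1, 'a'), (2, 'a'), (3, 'b')]


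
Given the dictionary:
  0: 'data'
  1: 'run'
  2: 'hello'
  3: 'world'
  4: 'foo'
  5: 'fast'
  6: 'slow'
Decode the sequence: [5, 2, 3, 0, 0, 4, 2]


Look up each index in the dictionary:
  5 -> 'fast'
  2 -> 'hello'
  3 -> 'world'
  0 -> 'data'
  0 -> 'data'
  4 -> 'foo'
  2 -> 'hello'

Decoded: "fast hello world data data foo hello"


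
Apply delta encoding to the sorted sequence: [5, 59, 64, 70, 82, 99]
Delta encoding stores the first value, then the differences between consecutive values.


First value: 5
Deltas:
  59 - 5 = 54
  64 - 59 = 5
  70 - 64 = 6
  82 - 70 = 12
  99 - 82 = 17


Delta encoded: [5, 54, 5, 6, 12, 17]


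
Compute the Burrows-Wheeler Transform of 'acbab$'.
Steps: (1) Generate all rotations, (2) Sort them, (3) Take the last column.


Rotations (sorted):
  0: $acbab -> last char: b
  1: ab$acb -> last char: b
  2: acbab$ -> last char: $
  3: b$acba -> last char: a
  4: bab$ac -> last char: c
  5: cbab$a -> last char: a


BWT = bb$aca


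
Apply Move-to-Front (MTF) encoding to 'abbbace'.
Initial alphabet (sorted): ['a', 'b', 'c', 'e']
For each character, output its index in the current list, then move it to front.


MTF encoding:
'a': index 0 in ['a', 'b', 'c', 'e'] -> ['a', 'b', 'c', 'e']
'b': index 1 in ['a', 'b', 'c', 'e'] -> ['b', 'a', 'c', 'e']
'b': index 0 in ['b', 'a', 'c', 'e'] -> ['b', 'a', 'c', 'e']
'b': index 0 in ['b', 'a', 'c', 'e'] -> ['b', 'a', 'c', 'e']
'a': index 1 in ['b', 'a', 'c', 'e'] -> ['a', 'b', 'c', 'e']
'c': index 2 in ['a', 'b', 'c', 'e'] -> ['c', 'a', 'b', 'e']
'e': index 3 in ['c', 'a', 'b', 'e'] -> ['e', 'c', 'a', 'b']


Output: [0, 1, 0, 0, 1, 2, 3]


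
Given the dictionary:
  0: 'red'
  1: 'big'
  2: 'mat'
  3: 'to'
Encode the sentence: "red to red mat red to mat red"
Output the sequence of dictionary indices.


Look up each word in the dictionary:
  'red' -> 0
  'to' -> 3
  'red' -> 0
  'mat' -> 2
  'red' -> 0
  'to' -> 3
  'mat' -> 2
  'red' -> 0

Encoded: [0, 3, 0, 2, 0, 3, 2, 0]


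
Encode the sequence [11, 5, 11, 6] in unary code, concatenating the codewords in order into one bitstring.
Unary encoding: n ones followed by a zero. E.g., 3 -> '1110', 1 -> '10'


Encode each number as n ones followed by a terminating 0:
  11 -> 111111111110 (12 bits)
  5 -> 111110 (6 bits)
  11 -> 111111111110 (12 bits)
  6 -> 1111110 (7 bits)
Total length = 12 + 6 + 12 + 7 = 37 bits.

Unary([11, 5, 11, 6]) = 1111111111101111101111111111101111110 (37 bits)


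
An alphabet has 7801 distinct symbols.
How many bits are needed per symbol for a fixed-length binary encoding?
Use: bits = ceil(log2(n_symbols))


log2(7801) = 12.9294
Bracket: 2^12 = 4096 < 7801 <= 2^13 = 8192
So ceil(log2(7801)) = 13

bits = ceil(log2(7801)) = ceil(12.9294) = 13 bits


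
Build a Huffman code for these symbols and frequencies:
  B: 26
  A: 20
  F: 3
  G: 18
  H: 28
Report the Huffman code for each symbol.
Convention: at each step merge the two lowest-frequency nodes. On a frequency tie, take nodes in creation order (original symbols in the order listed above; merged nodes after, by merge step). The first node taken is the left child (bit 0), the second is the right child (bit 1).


Huffman tree construction:
Step 1: Merge F(3) + G(18) = 21
Step 2: Merge A(20) + (F+G)(21) = 41
Step 3: Merge B(26) + H(28) = 54
Step 4: Merge (A+(F+G))(41) + (B+H)(54) = 95
Read each symbol's code off the tree from the root (left child = 0, right child = 1).

Codes:
  B: 10 (length 2)
  A: 00 (length 2)
  F: 010 (length 3)
  G: 011 (length 3)
  H: 11 (length 2)
Average code length: 211/95 = 2.2211 bits/symbol


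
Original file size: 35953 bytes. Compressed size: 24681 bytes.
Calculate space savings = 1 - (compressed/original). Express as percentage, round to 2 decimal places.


ratio = compressed/original = 24681/35953 = 0.68648
savings = 1 - ratio = 1 - 0.68648 = 0.31352
as a percentage: 0.31352 * 100 = 31.35%

Space savings = 1 - 24681/35953 = 31.35%


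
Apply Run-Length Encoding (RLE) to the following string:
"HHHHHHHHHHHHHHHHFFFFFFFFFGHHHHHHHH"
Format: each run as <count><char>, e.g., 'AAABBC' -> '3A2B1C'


Scanning runs left to right:
  i=0: run of 'H' x 16 -> '16H'
  i=16: run of 'F' x 9 -> '9F'
  i=25: run of 'G' x 1 -> '1G'
  i=26: run of 'H' x 8 -> '8H'

RLE = 16H9F1G8H


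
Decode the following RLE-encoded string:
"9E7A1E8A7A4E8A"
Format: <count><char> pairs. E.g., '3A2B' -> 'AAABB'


Expanding each <count><char> pair:
  9E -> 'EEEEEEEEE'
  7A -> 'AAAAAAA'
  1E -> 'E'
  8A -> 'AAAAAAAA'
  7A -> 'AAAAAAA'
  4E -> 'EEEE'
  8A -> 'AAAAAAAA'

Decoded = EEEEEEEEEAAAAAAAEAAAAAAAAAAAAAAAEEEEAAAAAAAA


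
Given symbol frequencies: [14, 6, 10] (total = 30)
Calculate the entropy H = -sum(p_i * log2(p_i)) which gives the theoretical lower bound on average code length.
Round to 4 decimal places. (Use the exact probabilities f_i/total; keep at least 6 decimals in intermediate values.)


Per-symbol terms -p_i * log2(p_i) with p_i = f_i/30:
  p = 14/30 = 0.466667: log2(p) = -1.099536, -p*log2(p) = 0.513117
  p = 6/30 = 0.200000: log2(p) = -2.321928, -p*log2(p) = 0.464386
  p = 10/30 = 0.333333: log2(p) = -1.584963, -p*log2(p) = 0.528321
H = 0.513117 + 0.464386 + 0.528321 = 1.505824

H = 1.5058 bits/symbol


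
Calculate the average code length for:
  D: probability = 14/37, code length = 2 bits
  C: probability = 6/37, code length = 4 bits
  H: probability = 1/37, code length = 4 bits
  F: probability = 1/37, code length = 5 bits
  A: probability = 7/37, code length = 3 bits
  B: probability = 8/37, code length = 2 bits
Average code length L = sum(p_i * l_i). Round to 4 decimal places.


Weighted contributions p_i * l_i:
  D: (14/37) * 2 = 28/37
  C: (6/37) * 4 = 24/37
  H: (1/37) * 4 = 4/37
  F: (1/37) * 5 = 5/37
  A: (7/37) * 3 = 21/37
  B: (8/37) * 2 = 16/37
Sum = (28 + 24 + 4 + 5 + 21 + 16)/37 = 98/37

L = 98/37 = 2.6486 bits/symbol


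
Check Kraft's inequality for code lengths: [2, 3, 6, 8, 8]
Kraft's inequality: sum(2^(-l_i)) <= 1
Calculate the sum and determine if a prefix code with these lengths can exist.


Sum = 2^(-2) + 2^(-3) + 2^(-6) + 2^(-8) + 2^(-8)
    = 0.25 + 0.125 + 0.015625 + 0.00390625 + 0.00390625
    = 102/256 = 0.3984375
Since 0.3984375 <= 1, Kraft's inequality IS satisfied.
A prefix code with these lengths CAN exist.

Kraft sum = 0.3984375. Satisfied.


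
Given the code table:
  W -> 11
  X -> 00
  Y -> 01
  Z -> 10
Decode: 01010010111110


Decoding:
01 -> Y
01 -> Y
00 -> X
10 -> Z
11 -> W
11 -> W
10 -> Z


Result: YYXZWWZ


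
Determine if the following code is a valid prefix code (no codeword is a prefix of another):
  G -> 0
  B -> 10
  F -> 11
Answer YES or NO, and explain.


Checking each pair (does one codeword prefix another?):
  G='0' vs B='10': no prefix
  G='0' vs F='11': no prefix
  B='10' vs G='0': no prefix
  B='10' vs F='11': no prefix
  F='11' vs G='0': no prefix
  F='11' vs B='10': no prefix
No violation found over all pairs.

YES -- this is a valid prefix code. No codeword is a prefix of any other codeword.


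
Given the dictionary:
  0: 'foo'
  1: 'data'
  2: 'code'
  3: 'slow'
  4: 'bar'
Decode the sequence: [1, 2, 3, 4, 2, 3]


Look up each index in the dictionary:
  1 -> 'data'
  2 -> 'code'
  3 -> 'slow'
  4 -> 'bar'
  2 -> 'code'
  3 -> 'slow'

Decoded: "data code slow bar code slow"
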